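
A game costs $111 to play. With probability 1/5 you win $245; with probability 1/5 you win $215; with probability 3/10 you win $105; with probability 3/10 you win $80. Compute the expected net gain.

36.5

E[payout] = 245·1/5 + 215·1/5 + 105·3/10 + 80·3/10
 = 49 + 43 + 63/2 + 24
 = 295/2
Net = 295/2 - 111 = 73/2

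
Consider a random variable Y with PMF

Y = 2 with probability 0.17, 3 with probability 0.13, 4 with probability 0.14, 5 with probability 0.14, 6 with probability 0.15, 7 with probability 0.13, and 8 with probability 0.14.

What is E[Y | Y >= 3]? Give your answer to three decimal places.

5.518

P(Y >= 3) = 0.13 + 0.14 + 0.14 + 0.15 + 0.13 + 0.14 = 0.83.
E[Y | Y >= 3] = [3·0.13 + 4·0.14 + 5·0.14 + 6·0.15 + 7·0.13 + 8·0.14] / 0.83
 = 4.58 / 0.83
 = 458/83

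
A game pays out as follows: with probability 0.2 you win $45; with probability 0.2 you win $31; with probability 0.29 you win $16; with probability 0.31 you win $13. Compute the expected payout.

E[payout] = 45·0.2 + 31·0.2 + 16·0.29 + 13·0.31
 = 9 + 6.2 + 4.64 + 4.03
 = 23.87

23.87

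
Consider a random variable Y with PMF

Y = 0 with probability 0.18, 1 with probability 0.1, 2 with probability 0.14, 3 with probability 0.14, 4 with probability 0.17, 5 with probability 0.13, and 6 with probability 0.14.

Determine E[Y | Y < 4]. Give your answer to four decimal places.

P(Y < 4) = 0.18 + 0.1 + 0.14 + 0.14 = 0.56.
E[Y | Y < 4] = [0·0.18 + 1·0.1 + 2·0.14 + 3·0.14] / 0.56
 = 0.8 / 0.56
 = 10/7

1.4286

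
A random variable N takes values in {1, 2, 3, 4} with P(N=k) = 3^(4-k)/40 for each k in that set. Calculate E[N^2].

E[N^2] = Σ n^2·P(N=n)
 = 1·27/40 + 4·9/40 + 9·3/40 + 16·1/40
 = 27/40 + 9/10 + 27/40 + 2/5
 = 53/20

2.65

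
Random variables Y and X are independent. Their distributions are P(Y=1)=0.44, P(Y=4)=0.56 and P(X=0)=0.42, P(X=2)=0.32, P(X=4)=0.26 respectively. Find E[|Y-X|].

E[|Y-X|] = Σ_y Σ_x |y-x| · P(Y=y)P(X=x)
 = 1·0.1848 + 1·0.1408 + 3·0.1144 + 4·0.2352 + 2·0.1792 + 0·0.1456
 = 0.1848 + 0.1408 + 0.3432 + 0.9408 + 0.3584 + 0
 = 1.968

1.968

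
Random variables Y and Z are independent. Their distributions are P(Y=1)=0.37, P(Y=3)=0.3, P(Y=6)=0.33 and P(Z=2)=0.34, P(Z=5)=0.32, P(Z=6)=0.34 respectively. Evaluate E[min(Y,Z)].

2.5936

E[min(Y,Z)] = Σ_y Σ_z min(y,z) · P(Y=y)P(Z=z)
 = 1·0.1258 + 1·0.1184 + 1·0.1258 + 2·0.102 + 3·0.096 + 3·0.102 + 2·0.1122 + 5·0.1056 + 6·0.1122
 = 0.1258 + 0.1184 + 0.1258 + 0.204 + 0.288 + 0.306 + 0.2244 + 0.528 + 0.6732
 = 2.5936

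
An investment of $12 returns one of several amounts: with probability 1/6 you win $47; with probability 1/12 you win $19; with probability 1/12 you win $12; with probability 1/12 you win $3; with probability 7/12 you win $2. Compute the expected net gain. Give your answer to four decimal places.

-0.1667

E[payout] = 47·1/6 + 19·1/12 + 12·1/12 + 3·1/12 + 2·7/12
 = 47/6 + 19/12 + 1 + 1/4 + 7/6
 = 71/6
Net = 71/6 - 12 = -1/6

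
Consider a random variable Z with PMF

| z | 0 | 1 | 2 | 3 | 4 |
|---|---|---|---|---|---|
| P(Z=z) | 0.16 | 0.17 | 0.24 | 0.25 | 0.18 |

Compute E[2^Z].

E[2^Z] = Σ 2^z·P(Z=z)
 = 1·0.16 + 2·0.17 + 4·0.24 + 8·0.25 + 16·0.18
 = 0.16 + 0.34 + 0.96 + 2 + 2.88
 = 6.34

6.34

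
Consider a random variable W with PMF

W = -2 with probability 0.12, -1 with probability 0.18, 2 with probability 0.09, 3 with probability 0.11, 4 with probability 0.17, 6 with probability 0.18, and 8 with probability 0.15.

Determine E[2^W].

E[2^W] = Σ 2^w·P(W=w)
 = 0.25·0.12 + 0.5·0.18 + 4·0.09 + 8·0.11 + 16·0.17 + 64·0.18 + 256·0.15
 = 0.03 + 0.09 + 0.36 + 0.88 + 2.72 + 11.52 + 38.4
 = 54

54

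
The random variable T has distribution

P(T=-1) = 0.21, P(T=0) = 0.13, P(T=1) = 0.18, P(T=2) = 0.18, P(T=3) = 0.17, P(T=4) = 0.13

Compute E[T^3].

E[T^3] = Σ t^3·P(T=t)
 = (-1)·0.21 + 0·0.13 + 1·0.18 + 8·0.18 + 27·0.17 + 64·0.13
 = (-0.21) + 0 + 0.18 + 1.44 + 4.59 + 8.32
 = 14.32

14.32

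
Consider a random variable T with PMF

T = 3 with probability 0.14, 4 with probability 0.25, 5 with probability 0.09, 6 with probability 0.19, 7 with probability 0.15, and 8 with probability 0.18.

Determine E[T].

5.5

E[T] = Σ t·P(T=t)
 = 3·0.14 + 4·0.25 + 5·0.09 + 6·0.19 + 7·0.15 + 8·0.18
 = 0.42 + 1 + 0.45 + 1.14 + 1.05 + 1.44
 = 5.5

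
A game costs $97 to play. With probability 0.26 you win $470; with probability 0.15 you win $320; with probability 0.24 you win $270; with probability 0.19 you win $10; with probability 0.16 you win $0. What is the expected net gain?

139.9

E[payout] = 470·0.26 + 320·0.15 + 270·0.24 + 10·0.19 + 0·0.16
 = 122.2 + 48 + 64.8 + 1.9 + 0
 = 236.9
Net = 236.9 - 97 = 139.9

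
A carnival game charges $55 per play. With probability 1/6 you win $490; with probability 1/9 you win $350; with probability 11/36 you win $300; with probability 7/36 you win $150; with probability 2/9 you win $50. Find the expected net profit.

197.5

E[payout] = 490·1/6 + 350·1/9 + 300·11/36 + 150·7/36 + 50·2/9
 = 245/3 + 350/9 + 275/3 + 175/6 + 100/9
 = 505/2
Net = 505/2 - 55 = 395/2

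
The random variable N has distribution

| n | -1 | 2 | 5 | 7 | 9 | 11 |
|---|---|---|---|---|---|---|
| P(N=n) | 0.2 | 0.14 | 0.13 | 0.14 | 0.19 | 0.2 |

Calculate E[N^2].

E[N^2] = Σ n^2·P(N=n)
 = 1·0.2 + 4·0.14 + 25·0.13 + 49·0.14 + 81·0.19 + 121·0.2
 = 0.2 + 0.56 + 3.25 + 6.86 + 15.39 + 24.2
 = 50.46

50.46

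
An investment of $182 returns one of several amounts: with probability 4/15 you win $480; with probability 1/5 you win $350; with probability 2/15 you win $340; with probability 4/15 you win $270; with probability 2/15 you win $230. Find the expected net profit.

164

E[payout] = 480·4/15 + 350·1/5 + 340·2/15 + 270·4/15 + 230·2/15
 = 128 + 70 + 136/3 + 72 + 92/3
 = 346
Net = 346 - 182 = 164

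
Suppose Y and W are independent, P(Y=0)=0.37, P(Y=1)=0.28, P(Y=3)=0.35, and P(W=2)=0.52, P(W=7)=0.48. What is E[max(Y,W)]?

E[max(Y,W)] = Σ_y Σ_w max(y,w) · P(Y=y)P(W=w)
 = 2·0.1924 + 7·0.1776 + 2·0.1456 + 7·0.1344 + 3·0.182 + 7·0.168
 = 0.3848 + 1.2432 + 0.2912 + 0.9408 + 0.546 + 1.176
 = 4.582

4.582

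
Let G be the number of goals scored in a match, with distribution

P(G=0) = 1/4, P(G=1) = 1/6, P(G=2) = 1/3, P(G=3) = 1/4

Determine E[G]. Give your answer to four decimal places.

1.5833

E[G] = Σ g·P(G=g)
 = 0·1/4 + 1·1/6 + 2·1/3 + 3·1/4
 = 0 + 1/6 + 2/3 + 3/4
 = 19/12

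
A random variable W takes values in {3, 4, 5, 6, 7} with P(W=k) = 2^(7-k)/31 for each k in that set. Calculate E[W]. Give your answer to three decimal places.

E[W] = Σ w·P(W=w)
 = 3·16/31 + 4·8/31 + 5·4/31 + 6·2/31 + 7·1/31
 = 48/31 + 32/31 + 20/31 + 12/31 + 7/31
 = 119/31

3.839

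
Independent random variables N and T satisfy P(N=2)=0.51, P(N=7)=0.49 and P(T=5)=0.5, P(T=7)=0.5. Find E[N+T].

E[N+T] = Σ_n Σ_t (n+t) · P(N=n)P(T=t)
 = 7·0.255 + 9·0.255 + 12·0.245 + 14·0.245
 = 1.785 + 2.295 + 2.94 + 3.43
 = 10.45

10.45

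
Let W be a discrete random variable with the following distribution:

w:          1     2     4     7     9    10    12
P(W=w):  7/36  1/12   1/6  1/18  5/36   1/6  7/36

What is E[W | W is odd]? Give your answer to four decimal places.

P(W is odd) = 7/36 + 1/18 + 5/36 = 7/18.
E[W | W is odd] = [1·7/36 + 7·1/18 + 9·5/36] / (7/18)
 = 11/6 / (7/18)
 = 33/7

4.7143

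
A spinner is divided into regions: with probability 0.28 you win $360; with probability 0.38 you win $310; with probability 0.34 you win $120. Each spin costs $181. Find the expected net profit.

78.4

E[payout] = 360·0.28 + 310·0.38 + 120·0.34
 = 100.8 + 117.8 + 40.8
 = 259.4
Net = 259.4 - 181 = 78.4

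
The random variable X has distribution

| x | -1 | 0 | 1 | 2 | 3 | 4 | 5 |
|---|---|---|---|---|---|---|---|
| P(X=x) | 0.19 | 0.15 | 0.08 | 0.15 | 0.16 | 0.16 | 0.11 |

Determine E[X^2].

E[X^2] = Σ x^2·P(X=x)
 = 1·0.19 + 0·0.15 + 1·0.08 + 4·0.15 + 9·0.16 + 16·0.16 + 25·0.11
 = 0.19 + 0 + 0.08 + 0.6 + 1.44 + 2.56 + 2.75
 = 7.62

7.62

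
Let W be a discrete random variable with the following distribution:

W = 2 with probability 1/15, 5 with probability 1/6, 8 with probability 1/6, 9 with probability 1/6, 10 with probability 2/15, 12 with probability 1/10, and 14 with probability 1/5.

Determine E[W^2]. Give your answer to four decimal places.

95.5333

E[W^2] = Σ w^2·P(W=w)
 = 4·1/15 + 25·1/6 + 64·1/6 + 81·1/6 + 100·2/15 + 144·1/10 + 196·1/5
 = 4/15 + 25/6 + 32/3 + 27/2 + 40/3 + 72/5 + 196/5
 = 1433/15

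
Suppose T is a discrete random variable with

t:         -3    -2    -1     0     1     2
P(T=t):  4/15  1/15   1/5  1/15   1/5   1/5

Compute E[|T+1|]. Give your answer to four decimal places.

1.6667

E[|T+1|] = Σ |t+1|·P(T=t)
 = 2·4/15 + 1·1/15 + 0·1/5 + 1·1/15 + 2·1/5 + 3·1/5
 = 8/15 + 1/15 + 0 + 1/15 + 2/5 + 3/5
 = 5/3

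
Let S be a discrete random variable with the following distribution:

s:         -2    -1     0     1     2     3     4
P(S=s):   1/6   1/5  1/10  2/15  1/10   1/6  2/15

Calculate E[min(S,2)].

E[min(S,2)] = Σ min(s,2)·P(S=s)
 = (-2)·1/6 + (-1)·1/5 + 0·1/10 + 1·2/15 + 2·1/10 + 2·1/6 + 2·2/15
 = (-1/3) + (-1/5) + 0 + 2/15 + 1/5 + 1/3 + 4/15
 = 2/5

0.4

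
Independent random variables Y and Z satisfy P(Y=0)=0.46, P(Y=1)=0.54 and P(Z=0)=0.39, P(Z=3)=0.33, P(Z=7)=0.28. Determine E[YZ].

1.593

E[YZ] = Σ_y Σ_z yz · P(Y=y)P(Z=z)
 = 0·0.1794 + 0·0.1518 + 0·0.1288 + 0·0.2106 + 3·0.1782 + 7·0.1512
 = 0 + 0 + 0 + 0 + 0.5346 + 1.0584
 = 1.593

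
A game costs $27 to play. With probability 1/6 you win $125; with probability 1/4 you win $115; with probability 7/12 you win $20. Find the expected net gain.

E[payout] = 125·1/6 + 115·1/4 + 20·7/12
 = 125/6 + 115/4 + 35/3
 = 245/4
Net = 245/4 - 27 = 137/4

34.25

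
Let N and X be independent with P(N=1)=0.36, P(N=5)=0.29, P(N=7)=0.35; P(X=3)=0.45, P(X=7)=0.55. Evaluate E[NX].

E[NX] = Σ_n Σ_x nx · P(N=n)P(X=x)
 = 3·0.162 + 7·0.198 + 15·0.1305 + 35·0.1595 + 21·0.1575 + 49·0.1925
 = 0.486 + 1.386 + 1.9575 + 5.5825 + 3.3075 + 9.4325
 = 22.152

22.152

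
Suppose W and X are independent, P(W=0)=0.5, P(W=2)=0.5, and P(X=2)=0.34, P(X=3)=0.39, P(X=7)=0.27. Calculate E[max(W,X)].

3.74

E[max(W,X)] = Σ_w Σ_x max(w,x) · P(W=w)P(X=x)
 = 2·0.17 + 3·0.195 + 7·0.135 + 2·0.17 + 3·0.195 + 7·0.135
 = 0.34 + 0.585 + 0.945 + 0.34 + 0.585 + 0.945
 = 3.74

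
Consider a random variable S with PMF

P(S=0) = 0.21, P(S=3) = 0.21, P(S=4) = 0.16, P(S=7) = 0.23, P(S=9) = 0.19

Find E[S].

E[S] = Σ s·P(S=s)
 = 0·0.21 + 3·0.21 + 4·0.16 + 7·0.23 + 9·0.19
 = 0 + 0.63 + 0.64 + 1.61 + 1.71
 = 4.59

4.59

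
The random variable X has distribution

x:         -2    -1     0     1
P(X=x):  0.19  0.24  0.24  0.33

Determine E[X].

E[X] = Σ x·P(X=x)
 = (-2)·0.19 + (-1)·0.24 + 0·0.24 + 1·0.33
 = (-0.38) + (-0.24) + 0 + 0.33
 = -0.29

-0.29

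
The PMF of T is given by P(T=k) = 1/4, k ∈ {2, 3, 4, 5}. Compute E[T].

3.5

E[T] = Σ t·P(T=t)
 = 2·1/4 + 3·1/4 + 4·1/4 + 5·1/4
 = 1/2 + 3/4 + 1 + 5/4
 = 7/2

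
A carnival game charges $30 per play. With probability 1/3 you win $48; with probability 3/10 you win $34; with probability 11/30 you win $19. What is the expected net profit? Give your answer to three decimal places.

E[payout] = 48·1/3 + 34·3/10 + 19·11/30
 = 16 + 51/5 + 209/30
 = 199/6
Net = 199/6 - 30 = 19/6

3.167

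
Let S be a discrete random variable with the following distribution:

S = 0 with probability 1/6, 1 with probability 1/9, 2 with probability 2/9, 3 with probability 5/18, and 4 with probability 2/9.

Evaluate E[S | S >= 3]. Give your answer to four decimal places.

P(S >= 3) = 5/18 + 2/9 = 1/2.
E[S | S >= 3] = [3·5/18 + 4·2/9] / (1/2)
 = 31/18 / (1/2)
 = 31/9

3.4444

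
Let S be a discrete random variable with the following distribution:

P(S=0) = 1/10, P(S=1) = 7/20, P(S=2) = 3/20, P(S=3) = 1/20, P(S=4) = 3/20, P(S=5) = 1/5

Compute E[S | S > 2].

P(S > 2) = 1/20 + 3/20 + 1/5 = 2/5.
E[S | S > 2] = [3·1/20 + 4·3/20 + 5·1/5] / (2/5)
 = 7/4 / (2/5)
 = 35/8

4.375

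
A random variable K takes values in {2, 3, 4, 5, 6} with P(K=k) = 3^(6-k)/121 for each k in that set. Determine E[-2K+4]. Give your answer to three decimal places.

-0.959

E[-2K+4] = Σ (-2k+4)·P(K=k)
 = 0·81/121 + (-2)·27/121 + (-4)·9/121 + (-6)·3/121 + (-8)·1/121
 = 0 + (-54/121) + (-36/121) + (-18/121) + (-8/121)
 = -116/121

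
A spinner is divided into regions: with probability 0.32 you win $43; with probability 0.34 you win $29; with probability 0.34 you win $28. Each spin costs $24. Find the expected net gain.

E[payout] = 43·0.32 + 29·0.34 + 28·0.34
 = 13.76 + 9.86 + 9.52
 = 33.14
Net = 33.14 - 24 = 9.14

9.14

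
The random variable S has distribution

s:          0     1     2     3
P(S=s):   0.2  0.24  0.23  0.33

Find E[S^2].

4.13

E[S^2] = Σ s^2·P(S=s)
 = 0·0.2 + 1·0.24 + 4·0.23 + 9·0.33
 = 0 + 0.24 + 0.92 + 2.97
 = 4.13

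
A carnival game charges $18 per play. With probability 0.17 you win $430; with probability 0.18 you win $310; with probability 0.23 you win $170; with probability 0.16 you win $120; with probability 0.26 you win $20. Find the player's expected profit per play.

E[payout] = 430·0.17 + 310·0.18 + 170·0.23 + 120·0.16 + 20·0.26
 = 73.1 + 55.8 + 39.1 + 19.2 + 5.2
 = 192.4
Net = 192.4 - 18 = 174.4

174.4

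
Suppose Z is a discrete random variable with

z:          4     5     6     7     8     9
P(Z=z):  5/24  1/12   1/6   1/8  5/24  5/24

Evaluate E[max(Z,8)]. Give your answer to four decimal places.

8.2083

E[max(Z,8)] = Σ max(z,8)·P(Z=z)
 = 8·5/24 + 8·1/12 + 8·1/6 + 8·1/8 + 8·5/24 + 9·5/24
 = 5/3 + 2/3 + 4/3 + 1 + 5/3 + 15/8
 = 197/24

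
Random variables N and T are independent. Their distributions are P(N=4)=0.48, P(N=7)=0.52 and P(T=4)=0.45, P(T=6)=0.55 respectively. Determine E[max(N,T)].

6.088

E[max(N,T)] = Σ_n Σ_t max(n,t) · P(N=n)P(T=t)
 = 4·0.216 + 6·0.264 + 7·0.234 + 7·0.286
 = 0.864 + 1.584 + 1.638 + 2.002
 = 6.088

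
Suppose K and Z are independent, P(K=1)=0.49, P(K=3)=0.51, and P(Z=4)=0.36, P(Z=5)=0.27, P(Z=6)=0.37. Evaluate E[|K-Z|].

E[|K-Z|] = Σ_k Σ_z |k-z| · P(K=k)P(Z=z)
 = 3·0.1764 + 4·0.1323 + 5·0.1813 + 1·0.1836 + 2·0.1377 + 3·0.1887
 = 0.5292 + 0.5292 + 0.9065 + 0.1836 + 0.2754 + 0.5661
 = 2.99

2.99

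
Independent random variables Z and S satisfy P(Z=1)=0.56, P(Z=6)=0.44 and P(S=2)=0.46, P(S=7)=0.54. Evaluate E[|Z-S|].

E[|Z-S|] = Σ_z Σ_s |z-s| · P(Z=z)P(S=s)
 = 1·0.2576 + 6·0.3024 + 4·0.2024 + 1·0.2376
 = 0.2576 + 1.8144 + 0.8096 + 0.2376
 = 3.1192

3.1192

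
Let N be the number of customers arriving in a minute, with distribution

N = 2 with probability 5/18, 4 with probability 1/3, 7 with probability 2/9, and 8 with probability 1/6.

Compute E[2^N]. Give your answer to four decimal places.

77.5556

E[2^N] = Σ 2^n·P(N=n)
 = 4·5/18 + 16·1/3 + 128·2/9 + 256·1/6
 = 10/9 + 16/3 + 256/9 + 128/3
 = 698/9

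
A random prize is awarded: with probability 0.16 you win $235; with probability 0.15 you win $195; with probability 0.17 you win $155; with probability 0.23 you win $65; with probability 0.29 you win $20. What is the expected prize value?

E[payout] = 235·0.16 + 195·0.15 + 155·0.17 + 65·0.23 + 20·0.29
 = 37.6 + 29.25 + 26.35 + 14.95 + 5.8
 = 113.95

113.95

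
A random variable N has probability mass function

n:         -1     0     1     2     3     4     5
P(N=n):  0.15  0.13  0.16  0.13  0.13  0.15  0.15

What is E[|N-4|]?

E[|N-4|] = Σ |n-4|·P(N=n)
 = 5·0.15 + 4·0.13 + 3·0.16 + 2·0.13 + 1·0.13 + 0·0.15 + 1·0.15
 = 0.75 + 0.52 + 0.48 + 0.26 + 0.13 + 0 + 0.15
 = 2.29

2.29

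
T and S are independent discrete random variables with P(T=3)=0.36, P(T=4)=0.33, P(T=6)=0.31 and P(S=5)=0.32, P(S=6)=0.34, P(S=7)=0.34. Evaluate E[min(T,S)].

4.1608

E[min(T,S)] = Σ_t Σ_s min(t,s) · P(T=t)P(S=s)
 = 3·0.1152 + 3·0.1224 + 3·0.1224 + 4·0.1056 + 4·0.1122 + 4·0.1122 + 5·0.0992 + 6·0.1054 + 6·0.1054
 = 0.3456 + 0.3672 + 0.3672 + 0.4224 + 0.4488 + 0.4488 + 0.496 + 0.6324 + 0.6324
 = 4.1608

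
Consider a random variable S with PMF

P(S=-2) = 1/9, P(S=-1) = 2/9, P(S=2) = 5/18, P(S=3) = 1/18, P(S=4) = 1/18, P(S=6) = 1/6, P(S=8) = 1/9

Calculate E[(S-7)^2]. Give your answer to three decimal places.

E[(S-7)^2] = Σ (s-7)^2·P(S=s)
 = 81·1/9 + 64·2/9 + 25·5/18 + 16·1/18 + 9·1/18 + 1·1/6 + 1·1/9
 = 9 + 128/9 + 125/18 + 8/9 + 1/2 + 1/6 + 1/9
 = 191/6

31.833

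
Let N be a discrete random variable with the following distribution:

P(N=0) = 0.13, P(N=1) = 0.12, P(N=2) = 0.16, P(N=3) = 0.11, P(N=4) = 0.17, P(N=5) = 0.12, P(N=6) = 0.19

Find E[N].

E[N] = Σ n·P(N=n)
 = 0·0.13 + 1·0.12 + 2·0.16 + 3·0.11 + 4·0.17 + 5·0.12 + 6·0.19
 = 0 + 0.12 + 0.32 + 0.33 + 0.68 + 0.6 + 1.14
 = 3.19

3.19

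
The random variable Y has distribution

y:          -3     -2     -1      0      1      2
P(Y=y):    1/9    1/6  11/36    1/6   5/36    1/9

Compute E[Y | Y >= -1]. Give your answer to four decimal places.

P(Y >= -1) = 11/36 + 1/6 + 5/36 + 1/9 = 13/18.
E[Y | Y >= -1] = [(-1)·11/36 + 0·1/6 + 1·5/36 + 2·1/9] / (13/18)
 = 1/18 / (13/18)
 = 1/13

0.0769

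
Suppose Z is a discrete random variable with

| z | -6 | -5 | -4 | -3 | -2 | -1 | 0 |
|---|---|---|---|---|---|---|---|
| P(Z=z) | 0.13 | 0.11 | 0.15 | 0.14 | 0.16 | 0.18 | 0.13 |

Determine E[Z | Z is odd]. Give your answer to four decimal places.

P(Z is odd) = 0.11 + 0.14 + 0.18 = 0.43.
E[Z | Z is odd] = [(-5)·0.11 + (-3)·0.14 + (-1)·0.18] / 0.43
 = -1.15 / 0.43
 = -115/43

-2.6744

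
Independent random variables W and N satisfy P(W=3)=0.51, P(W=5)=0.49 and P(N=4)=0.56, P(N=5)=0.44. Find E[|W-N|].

E[|W-N|] = Σ_w Σ_n |w-n| · P(W=w)P(N=n)
 = 1·0.2856 + 2·0.2244 + 1·0.2744 + 0·0.2156
 = 0.2856 + 0.4488 + 0.2744 + 0
 = 1.0088

1.0088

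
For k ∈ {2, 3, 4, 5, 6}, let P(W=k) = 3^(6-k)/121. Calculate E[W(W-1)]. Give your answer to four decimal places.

4.3140

E[W(W-1)] = Σ w(w-1)·P(W=w)
 = 2·81/121 + 6·27/121 + 12·9/121 + 20·3/121 + 30·1/121
 = 162/121 + 162/121 + 108/121 + 60/121 + 30/121
 = 522/121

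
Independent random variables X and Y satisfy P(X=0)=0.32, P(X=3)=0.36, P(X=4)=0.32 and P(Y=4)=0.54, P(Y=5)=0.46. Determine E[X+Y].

E[X+Y] = Σ_x Σ_y (x+y) · P(X=x)P(Y=y)
 = 4·0.1728 + 5·0.1472 + 7·0.1944 + 8·0.1656 + 8·0.1728 + 9·0.1472
 = 0.6912 + 0.736 + 1.3608 + 1.3248 + 1.3824 + 1.3248
 = 6.82

6.82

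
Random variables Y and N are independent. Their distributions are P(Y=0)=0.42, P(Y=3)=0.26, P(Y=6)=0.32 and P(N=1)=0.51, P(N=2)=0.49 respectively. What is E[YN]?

E[YN] = Σ_y Σ_n yn · P(Y=y)P(N=n)
 = 0·0.2142 + 0·0.2058 + 3·0.1326 + 6·0.1274 + 6·0.1632 + 12·0.1568
 = 0 + 0 + 0.3978 + 0.7644 + 0.9792 + 1.8816
 = 4.023

4.023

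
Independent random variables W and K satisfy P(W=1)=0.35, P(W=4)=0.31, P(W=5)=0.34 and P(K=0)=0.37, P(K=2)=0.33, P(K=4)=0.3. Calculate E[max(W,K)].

E[max(W,K)] = Σ_w Σ_k max(w,k) · P(W=w)P(K=k)
 = 1·0.1295 + 2·0.1155 + 4·0.105 + 4·0.1147 + 4·0.1023 + 4·0.093 + 5·0.1258 + 5·0.1122 + 5·0.102
 = 0.1295 + 0.231 + 0.42 + 0.4588 + 0.4092 + 0.372 + 0.629 + 0.561 + 0.51
 = 3.7205

3.7205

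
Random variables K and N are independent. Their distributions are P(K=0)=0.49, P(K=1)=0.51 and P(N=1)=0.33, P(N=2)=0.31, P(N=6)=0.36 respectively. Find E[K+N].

E[K+N] = Σ_k Σ_n (k+n) · P(K=k)P(N=n)
 = 1·0.1617 + 2·0.1519 + 6·0.1764 + 2·0.1683 + 3·0.1581 + 7·0.1836
 = 0.1617 + 0.3038 + 1.0584 + 0.3366 + 0.4743 + 1.2852
 = 3.62

3.62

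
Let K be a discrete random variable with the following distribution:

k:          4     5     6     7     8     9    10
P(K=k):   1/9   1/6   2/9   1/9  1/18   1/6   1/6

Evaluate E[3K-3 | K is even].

18

P(K is even) = 1/9 + 2/9 + 1/18 + 1/6 = 5/9.
E[3K-3 | K is even] = [9·1/9 + 15·2/9 + 21·1/18 + 27·1/6] / (5/9)
 = 10 / (5/9)
 = 18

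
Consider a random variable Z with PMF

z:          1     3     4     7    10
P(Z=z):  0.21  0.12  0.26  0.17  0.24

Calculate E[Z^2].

37.78

E[Z^2] = Σ z^2·P(Z=z)
 = 1·0.21 + 9·0.12 + 16·0.26 + 49·0.17 + 100·0.24
 = 0.21 + 1.08 + 4.16 + 8.33 + 24
 = 37.78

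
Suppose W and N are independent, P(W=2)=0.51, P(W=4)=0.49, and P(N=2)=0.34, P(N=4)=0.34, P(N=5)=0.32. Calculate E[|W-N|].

1.3264

E[|W-N|] = Σ_w Σ_n |w-n| · P(W=w)P(N=n)
 = 0·0.1734 + 2·0.1734 + 3·0.1632 + 2·0.1666 + 0·0.1666 + 1·0.1568
 = 0 + 0.3468 + 0.4896 + 0.3332 + 0 + 0.1568
 = 1.3264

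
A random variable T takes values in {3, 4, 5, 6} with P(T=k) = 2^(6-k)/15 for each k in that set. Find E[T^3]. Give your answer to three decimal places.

E[T^3] = Σ t^3·P(T=t)
 = 27·8/15 + 64·4/15 + 125·2/15 + 216·1/15
 = 72/5 + 256/15 + 50/3 + 72/5
 = 938/15

62.533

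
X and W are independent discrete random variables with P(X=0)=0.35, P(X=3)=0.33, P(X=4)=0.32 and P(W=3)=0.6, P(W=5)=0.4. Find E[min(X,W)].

E[min(X,W)] = Σ_x Σ_w min(x,w) · P(X=x)P(W=w)
 = 0·0.21 + 0·0.14 + 3·0.198 + 3·0.132 + 3·0.192 + 4·0.128
 = 0 + 0 + 0.594 + 0.396 + 0.576 + 0.512
 = 2.078

2.078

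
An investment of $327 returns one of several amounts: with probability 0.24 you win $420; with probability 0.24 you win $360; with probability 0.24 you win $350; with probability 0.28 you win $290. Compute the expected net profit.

25.4

E[payout] = 420·0.24 + 360·0.24 + 350·0.24 + 290·0.28
 = 100.8 + 86.4 + 84 + 81.2
 = 352.4
Net = 352.4 - 327 = 25.4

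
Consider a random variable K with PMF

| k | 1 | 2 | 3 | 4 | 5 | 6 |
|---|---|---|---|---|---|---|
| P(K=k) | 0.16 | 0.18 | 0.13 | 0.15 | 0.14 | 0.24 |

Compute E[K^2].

E[K^2] = Σ k^2·P(K=k)
 = 1·0.16 + 4·0.18 + 9·0.13 + 16·0.15 + 25·0.14 + 36·0.24
 = 0.16 + 0.72 + 1.17 + 2.4 + 3.5 + 8.64
 = 16.59

16.59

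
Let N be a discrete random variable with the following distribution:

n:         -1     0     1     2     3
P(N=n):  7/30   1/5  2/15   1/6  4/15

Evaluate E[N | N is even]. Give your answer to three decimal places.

P(N is even) = 1/5 + 1/6 = 11/30.
E[N | N is even] = [0·1/5 + 2·1/6] / (11/30)
 = 1/3 / (11/30)
 = 10/11

0.909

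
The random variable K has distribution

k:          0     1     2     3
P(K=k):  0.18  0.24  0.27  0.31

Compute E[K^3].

10.77

E[K^3] = Σ k^3·P(K=k)
 = 0·0.18 + 1·0.24 + 8·0.27 + 27·0.31
 = 0 + 0.24 + 2.16 + 8.37
 = 10.77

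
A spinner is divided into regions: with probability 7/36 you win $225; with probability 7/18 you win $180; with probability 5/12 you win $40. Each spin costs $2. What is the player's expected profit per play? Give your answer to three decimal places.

E[payout] = 225·7/36 + 180·7/18 + 40·5/12
 = 175/4 + 70 + 50/3
 = 1565/12
Net = 1565/12 - 2 = 1541/12

128.417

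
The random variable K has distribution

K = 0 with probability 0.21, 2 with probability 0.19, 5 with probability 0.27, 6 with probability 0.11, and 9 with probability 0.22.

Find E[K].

E[K] = Σ k·P(K=k)
 = 0·0.21 + 2·0.19 + 5·0.27 + 6·0.11 + 9·0.22
 = 0 + 0.38 + 1.35 + 0.66 + 1.98
 = 4.37

4.37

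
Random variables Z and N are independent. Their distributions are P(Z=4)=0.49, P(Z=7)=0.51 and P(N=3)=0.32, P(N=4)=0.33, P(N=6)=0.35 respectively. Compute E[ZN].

E[ZN] = Σ_z Σ_n zn · P(Z=z)P(N=n)
 = 12·0.1568 + 16·0.1617 + 24·0.1715 + 21·0.1632 + 28·0.1683 + 42·0.1785
 = 1.8816 + 2.5872 + 4.116 + 3.4272 + 4.7124 + 7.497
 = 24.2214

24.2214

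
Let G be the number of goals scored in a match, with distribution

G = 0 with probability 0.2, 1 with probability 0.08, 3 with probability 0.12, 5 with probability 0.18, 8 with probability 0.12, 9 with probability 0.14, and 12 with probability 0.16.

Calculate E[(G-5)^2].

17.92

E[(G-5)^2] = Σ (g-5)^2·P(G=g)
 = 25·0.2 + 16·0.08 + 4·0.12 + 0·0.18 + 9·0.12 + 16·0.14 + 49·0.16
 = 5 + 1.28 + 0.48 + 0 + 1.08 + 2.24 + 7.84
 = 17.92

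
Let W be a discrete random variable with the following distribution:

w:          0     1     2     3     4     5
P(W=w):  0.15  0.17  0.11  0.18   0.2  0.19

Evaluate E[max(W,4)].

E[max(W,4)] = Σ max(w,4)·P(W=w)
 = 4·0.15 + 4·0.17 + 4·0.11 + 4·0.18 + 4·0.2 + 5·0.19
 = 0.6 + 0.68 + 0.44 + 0.72 + 0.8 + 0.95
 = 4.19

4.19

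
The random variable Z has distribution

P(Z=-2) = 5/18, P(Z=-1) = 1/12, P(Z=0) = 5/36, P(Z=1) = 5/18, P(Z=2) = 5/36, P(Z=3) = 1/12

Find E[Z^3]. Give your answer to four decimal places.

E[Z^3] = Σ z^3·P(Z=z)
 = (-8)·5/18 + (-1)·1/12 + 0·5/36 + 1·5/18 + 8·5/36 + 27·1/12
 = (-20/9) + (-1/12) + 0 + 5/18 + 10/9 + 9/4
 = 4/3

1.3333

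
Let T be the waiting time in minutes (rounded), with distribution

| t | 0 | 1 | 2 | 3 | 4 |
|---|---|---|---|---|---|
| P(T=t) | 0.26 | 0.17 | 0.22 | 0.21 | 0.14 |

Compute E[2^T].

E[2^T] = Σ 2^t·P(T=t)
 = 1·0.26 + 2·0.17 + 4·0.22 + 8·0.21 + 16·0.14
 = 0.26 + 0.34 + 0.88 + 1.68 + 2.24
 = 5.4

5.4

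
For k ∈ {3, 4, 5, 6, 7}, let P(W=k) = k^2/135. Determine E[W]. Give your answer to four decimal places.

E[W] = Σ w·P(W=w)
 = 3·1/15 + 4·16/135 + 5·5/27 + 6·4/15 + 7·49/135
 = 1/5 + 64/135 + 25/27 + 8/5 + 343/135
 = 155/27

5.7407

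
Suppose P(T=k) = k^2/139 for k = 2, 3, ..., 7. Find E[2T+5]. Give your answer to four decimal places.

E[2T+5] = Σ (2t+5)·P(T=t)
 = 9·4/139 + 11·9/139 + 13·16/139 + 15·25/139 + 17·36/139 + 19·49/139
 = 36/139 + 99/139 + 208/139 + 375/139 + 612/139 + 931/139
 = 2261/139

16.2662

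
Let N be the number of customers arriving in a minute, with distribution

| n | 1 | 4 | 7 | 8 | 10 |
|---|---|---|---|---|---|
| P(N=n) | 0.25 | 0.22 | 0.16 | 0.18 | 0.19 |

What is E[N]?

5.59

E[N] = Σ n·P(N=n)
 = 1·0.25 + 4·0.22 + 7·0.16 + 8·0.18 + 10·0.19
 = 0.25 + 0.88 + 1.12 + 1.44 + 1.9
 = 5.59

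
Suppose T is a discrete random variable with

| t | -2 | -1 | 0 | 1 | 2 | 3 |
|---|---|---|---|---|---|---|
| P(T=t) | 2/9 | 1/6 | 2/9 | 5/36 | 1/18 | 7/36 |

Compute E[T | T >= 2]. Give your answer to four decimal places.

P(T >= 2) = 1/18 + 7/36 = 1/4.
E[T | T >= 2] = [2·1/18 + 3·7/36] / (1/4)
 = 25/36 / (1/4)
 = 25/9

2.7778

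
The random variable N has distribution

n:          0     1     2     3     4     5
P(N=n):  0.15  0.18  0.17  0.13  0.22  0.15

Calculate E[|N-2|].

1.5

E[|N-2|] = Σ |n-2|·P(N=n)
 = 2·0.15 + 1·0.18 + 0·0.17 + 1·0.13 + 2·0.22 + 3·0.15
 = 0.3 + 0.18 + 0 + 0.13 + 0.44 + 0.45
 = 1.5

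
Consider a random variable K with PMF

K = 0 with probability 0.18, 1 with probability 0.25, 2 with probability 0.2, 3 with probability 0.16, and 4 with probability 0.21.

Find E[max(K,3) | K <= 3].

3

P(K <= 3) = 0.18 + 0.25 + 0.2 + 0.16 = 0.79.
E[max(K,3) | K <= 3] = [3·0.18 + 3·0.25 + 3·0.2 + 3·0.16] / 0.79
 = 2.37 / 0.79
 = 3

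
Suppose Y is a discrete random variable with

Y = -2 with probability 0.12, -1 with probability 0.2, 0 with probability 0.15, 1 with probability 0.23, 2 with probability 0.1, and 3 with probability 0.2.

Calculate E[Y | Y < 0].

P(Y < 0) = 0.12 + 0.2 = 0.32.
E[Y | Y < 0] = [(-2)·0.12 + (-1)·0.2] / 0.32
 = -0.44 / 0.32
 = -11/8

-1.375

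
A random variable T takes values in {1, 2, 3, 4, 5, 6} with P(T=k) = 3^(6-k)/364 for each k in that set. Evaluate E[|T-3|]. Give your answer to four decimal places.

1.6071

E[|T-3|] = Σ |t-3|·P(T=t)
 = 2·243/364 + 1·81/364 + 0·27/364 + 1·9/364 + 2·3/364 + 3·1/364
 = 243/182 + 81/364 + 0 + 9/364 + 3/182 + 3/364
 = 45/28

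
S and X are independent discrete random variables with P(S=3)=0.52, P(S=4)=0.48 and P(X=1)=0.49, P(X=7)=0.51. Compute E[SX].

14.1288

E[SX] = Σ_s Σ_x sx · P(S=s)P(X=x)
 = 3·0.2548 + 21·0.2652 + 4·0.2352 + 28·0.2448
 = 0.7644 + 5.5692 + 0.9408 + 6.8544
 = 14.1288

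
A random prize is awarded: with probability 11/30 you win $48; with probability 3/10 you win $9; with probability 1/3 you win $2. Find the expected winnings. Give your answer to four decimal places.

E[payout] = 48·11/30 + 9·3/10 + 2·1/3
 = 88/5 + 27/10 + 2/3
 = 629/30

20.9667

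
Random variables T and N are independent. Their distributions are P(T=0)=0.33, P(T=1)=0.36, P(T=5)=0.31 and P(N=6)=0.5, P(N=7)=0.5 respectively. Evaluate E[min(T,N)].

1.91

E[min(T,N)] = Σ_t Σ_n min(t,n) · P(T=t)P(N=n)
 = 0·0.165 + 0·0.165 + 1·0.18 + 1·0.18 + 5·0.155 + 5·0.155
 = 0 + 0 + 0.18 + 0.18 + 0.775 + 0.775
 = 1.91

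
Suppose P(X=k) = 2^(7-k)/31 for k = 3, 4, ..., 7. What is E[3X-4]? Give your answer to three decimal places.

7.516

E[3X-4] = Σ (3x-4)·P(X=x)
 = 5·16/31 + 8·8/31 + 11·4/31 + 14·2/31 + 17·1/31
 = 80/31 + 64/31 + 44/31 + 28/31 + 17/31
 = 233/31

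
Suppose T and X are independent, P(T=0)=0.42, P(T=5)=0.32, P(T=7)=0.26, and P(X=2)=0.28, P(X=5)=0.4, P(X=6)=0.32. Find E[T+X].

E[T+X] = Σ_t Σ_x (t+x) · P(T=t)P(X=x)
 = 2·0.1176 + 5·0.168 + 6·0.1344 + 7·0.0896 + 10·0.128 + 11·0.1024 + 9·0.0728 + 12·0.104 + 13·0.0832
 = 0.2352 + 0.84 + 0.8064 + 0.6272 + 1.28 + 1.1264 + 0.6552 + 1.248 + 1.0816
 = 7.9

7.9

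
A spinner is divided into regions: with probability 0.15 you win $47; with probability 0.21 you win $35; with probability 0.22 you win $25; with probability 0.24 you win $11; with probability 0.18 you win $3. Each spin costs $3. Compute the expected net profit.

20.08

E[payout] = 47·0.15 + 35·0.21 + 25·0.22 + 11·0.24 + 3·0.18
 = 7.05 + 7.35 + 5.5 + 2.64 + 0.54
 = 23.08
Net = 23.08 - 3 = 20.08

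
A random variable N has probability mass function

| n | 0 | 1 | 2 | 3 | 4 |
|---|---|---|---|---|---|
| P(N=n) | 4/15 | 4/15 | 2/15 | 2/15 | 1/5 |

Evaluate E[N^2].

E[N^2] = Σ n^2·P(N=n)
 = 0·4/15 + 1·4/15 + 4·2/15 + 9·2/15 + 16·1/5
 = 0 + 4/15 + 8/15 + 6/5 + 16/5
 = 26/5

5.2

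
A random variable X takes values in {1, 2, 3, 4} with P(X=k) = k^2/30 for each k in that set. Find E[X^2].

11.8

E[X^2] = Σ x^2·P(X=x)
 = 1·1/30 + 4·2/15 + 9·3/10 + 16·8/15
 = 1/30 + 8/15 + 27/10 + 128/15
 = 59/5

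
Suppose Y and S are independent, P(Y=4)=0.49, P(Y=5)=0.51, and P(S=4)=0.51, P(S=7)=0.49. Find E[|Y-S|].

1.4802

E[|Y-S|] = Σ_y Σ_s |y-s| · P(Y=y)P(S=s)
 = 0·0.2499 + 3·0.2401 + 1·0.2601 + 2·0.2499
 = 0 + 0.7203 + 0.2601 + 0.4998
 = 1.4802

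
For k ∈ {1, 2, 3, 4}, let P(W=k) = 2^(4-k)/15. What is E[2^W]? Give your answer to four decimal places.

4.2667

E[2^W] = Σ 2^w·P(W=w)
 = 2·8/15 + 4·4/15 + 8·2/15 + 16·1/15
 = 16/15 + 16/15 + 16/15 + 16/15
 = 64/15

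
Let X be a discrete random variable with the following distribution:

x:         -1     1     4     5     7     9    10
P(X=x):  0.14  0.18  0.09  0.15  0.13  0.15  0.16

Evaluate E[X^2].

40.03

E[X^2] = Σ x^2·P(X=x)
 = 1·0.14 + 1·0.18 + 16·0.09 + 25·0.15 + 49·0.13 + 81·0.15 + 100·0.16
 = 0.14 + 0.18 + 1.44 + 3.75 + 6.37 + 12.15 + 16
 = 40.03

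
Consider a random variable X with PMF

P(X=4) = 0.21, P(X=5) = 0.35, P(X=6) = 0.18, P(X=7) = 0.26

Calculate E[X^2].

E[X^2] = Σ x^2·P(X=x)
 = 16·0.21 + 25·0.35 + 36·0.18 + 49·0.26
 = 3.36 + 8.75 + 6.48 + 12.74
 = 31.33

31.33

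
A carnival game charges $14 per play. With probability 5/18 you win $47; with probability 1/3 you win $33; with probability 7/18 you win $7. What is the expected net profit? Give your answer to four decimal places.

12.7778

E[payout] = 47·5/18 + 33·1/3 + 7·7/18
 = 235/18 + 11 + 49/18
 = 241/9
Net = 241/9 - 14 = 115/9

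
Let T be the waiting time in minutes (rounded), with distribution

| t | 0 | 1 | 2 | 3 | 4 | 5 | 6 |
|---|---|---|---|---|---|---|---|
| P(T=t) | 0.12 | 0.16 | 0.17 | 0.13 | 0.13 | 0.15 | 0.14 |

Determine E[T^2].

E[T^2] = Σ t^2·P(T=t)
 = 0·0.12 + 1·0.16 + 4·0.17 + 9·0.13 + 16·0.13 + 25·0.15 + 36·0.14
 = 0 + 0.16 + 0.68 + 1.17 + 2.08 + 3.75 + 5.04
 = 12.88

12.88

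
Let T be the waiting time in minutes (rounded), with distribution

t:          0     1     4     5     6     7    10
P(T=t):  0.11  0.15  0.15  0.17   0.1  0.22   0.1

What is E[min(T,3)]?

E[min(T,3)] = Σ min(t,3)·P(T=t)
 = 0·0.11 + 1·0.15 + 3·0.15 + 3·0.17 + 3·0.1 + 3·0.22 + 3·0.1
 = 0 + 0.15 + 0.45 + 0.51 + 0.3 + 0.66 + 0.3
 = 2.37

2.37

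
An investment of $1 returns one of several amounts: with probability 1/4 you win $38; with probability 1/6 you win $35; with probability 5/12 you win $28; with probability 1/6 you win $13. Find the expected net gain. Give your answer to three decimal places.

28.167

E[payout] = 38·1/4 + 35·1/6 + 28·5/12 + 13·1/6
 = 19/2 + 35/6 + 35/3 + 13/6
 = 175/6
Net = 175/6 - 1 = 169/6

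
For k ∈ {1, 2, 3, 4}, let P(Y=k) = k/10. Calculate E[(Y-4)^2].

E[(Y-4)^2] = Σ (y-4)^2·P(Y=y)
 = 9·1/10 + 4·1/5 + 1·3/10 + 0·2/5
 = 9/10 + 4/5 + 3/10 + 0
 = 2

2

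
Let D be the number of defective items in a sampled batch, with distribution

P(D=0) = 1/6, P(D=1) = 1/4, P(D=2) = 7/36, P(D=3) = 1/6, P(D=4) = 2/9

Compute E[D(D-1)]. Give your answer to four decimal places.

E[D(D-1)] = Σ d(d-1)·P(D=d)
 = 0·1/6 + 0·1/4 + 2·7/36 + 6·1/6 + 12·2/9
 = 0 + 0 + 7/18 + 1 + 8/3
 = 73/18

4.0556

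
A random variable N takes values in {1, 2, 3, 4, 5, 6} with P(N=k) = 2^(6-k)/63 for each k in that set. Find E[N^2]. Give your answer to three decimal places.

5.048

E[N^2] = Σ n^2·P(N=n)
 = 1·32/63 + 4·16/63 + 9·8/63 + 16·4/63 + 25·2/63 + 36·1/63
 = 32/63 + 64/63 + 8/7 + 64/63 + 50/63 + 4/7
 = 106/21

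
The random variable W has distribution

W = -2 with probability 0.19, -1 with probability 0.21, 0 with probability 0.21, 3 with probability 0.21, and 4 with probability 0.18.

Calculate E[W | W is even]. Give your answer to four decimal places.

P(W is even) = 0.19 + 0.21 + 0.18 = 0.58.
E[W | W is even] = [(-2)·0.19 + 0·0.21 + 4·0.18] / 0.58
 = 0.34 / 0.58
 = 17/29

0.5862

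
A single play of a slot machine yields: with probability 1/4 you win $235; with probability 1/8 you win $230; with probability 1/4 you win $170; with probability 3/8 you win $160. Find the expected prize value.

190

E[payout] = 235·1/4 + 230·1/8 + 170·1/4 + 160·3/8
 = 235/4 + 115/4 + 85/2 + 60
 = 190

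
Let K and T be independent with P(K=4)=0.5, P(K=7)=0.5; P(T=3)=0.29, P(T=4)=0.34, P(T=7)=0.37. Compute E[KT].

26.51

E[KT] = Σ_k Σ_t kt · P(K=k)P(T=t)
 = 12·0.145 + 16·0.17 + 28·0.185 + 21·0.145 + 28·0.17 + 49·0.185
 = 1.74 + 2.72 + 5.18 + 3.045 + 4.76 + 9.065
 = 26.51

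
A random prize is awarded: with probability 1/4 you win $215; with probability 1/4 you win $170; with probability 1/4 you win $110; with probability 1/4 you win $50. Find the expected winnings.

E[payout] = 215·1/4 + 170·1/4 + 110·1/4 + 50·1/4
 = 215/4 + 85/2 + 55/2 + 25/2
 = 545/4

136.25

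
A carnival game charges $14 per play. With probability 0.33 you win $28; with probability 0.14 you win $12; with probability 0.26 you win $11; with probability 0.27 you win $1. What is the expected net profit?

0.05

E[payout] = 28·0.33 + 12·0.14 + 11·0.26 + 1·0.27
 = 9.24 + 1.68 + 2.86 + 0.27
 = 14.05
Net = 14.05 - 14 = 0.05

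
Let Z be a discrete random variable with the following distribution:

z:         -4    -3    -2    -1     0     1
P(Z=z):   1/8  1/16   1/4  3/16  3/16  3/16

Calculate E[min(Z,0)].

E[min(Z,0)] = Σ min(z,0)·P(Z=z)
 = (-4)·1/8 + (-3)·1/16 + (-2)·1/4 + (-1)·3/16 + 0·3/16 + 0·3/16
 = (-1/2) + (-3/16) + (-1/2) + (-3/16) + 0 + 0
 = -11/8

-1.375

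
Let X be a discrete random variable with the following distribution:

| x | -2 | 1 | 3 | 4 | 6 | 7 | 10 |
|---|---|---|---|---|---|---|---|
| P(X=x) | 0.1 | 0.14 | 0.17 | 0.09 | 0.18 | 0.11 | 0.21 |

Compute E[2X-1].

E[2X-1] = Σ (2x-1)·P(X=x)
 = (-5)·0.1 + 1·0.14 + 5·0.17 + 7·0.09 + 11·0.18 + 13·0.11 + 19·0.21
 = (-0.5) + 0.14 + 0.85 + 0.63 + 1.98 + 1.43 + 3.99
 = 8.52

8.52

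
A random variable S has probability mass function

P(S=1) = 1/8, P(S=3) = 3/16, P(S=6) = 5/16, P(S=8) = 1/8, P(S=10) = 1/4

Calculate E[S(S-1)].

E[S(S-1)] = Σ s(s-1)·P(S=s)
 = 0·1/8 + 6·3/16 + 30·5/16 + 56·1/8 + 90·1/4
 = 0 + 9/8 + 75/8 + 7 + 45/2
 = 40

40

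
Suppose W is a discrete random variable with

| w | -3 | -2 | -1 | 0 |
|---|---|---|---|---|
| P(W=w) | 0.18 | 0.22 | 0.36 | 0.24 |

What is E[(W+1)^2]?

E[(W+1)^2] = Σ (w+1)^2·P(W=w)
 = 4·0.18 + 1·0.22 + 0·0.36 + 1·0.24
 = 0.72 + 0.22 + 0 + 0.24
 = 1.18

1.18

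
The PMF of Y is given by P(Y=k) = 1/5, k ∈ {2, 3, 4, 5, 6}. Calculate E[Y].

4

E[Y] = Σ y·P(Y=y)
 = 2·1/5 + 3·1/5 + 4·1/5 + 5·1/5 + 6·1/5
 = 2/5 + 3/5 + 4/5 + 1 + 6/5
 = 4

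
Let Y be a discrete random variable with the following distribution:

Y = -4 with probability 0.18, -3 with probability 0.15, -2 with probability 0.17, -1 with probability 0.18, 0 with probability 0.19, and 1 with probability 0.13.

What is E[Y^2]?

E[Y^2] = Σ y^2·P(Y=y)
 = 16·0.18 + 9·0.15 + 4·0.17 + 1·0.18 + 0·0.19 + 1·0.13
 = 2.88 + 1.35 + 0.68 + 0.18 + 0 + 0.13
 = 5.22

5.22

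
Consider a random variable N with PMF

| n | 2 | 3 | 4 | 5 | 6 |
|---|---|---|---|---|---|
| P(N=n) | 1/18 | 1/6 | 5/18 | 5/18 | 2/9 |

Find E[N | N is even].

4.6

P(N is even) = 1/18 + 5/18 + 2/9 = 5/9.
E[N | N is even] = [2·1/18 + 4·5/18 + 6·2/9] / (5/9)
 = 23/9 / (5/9)
 = 23/5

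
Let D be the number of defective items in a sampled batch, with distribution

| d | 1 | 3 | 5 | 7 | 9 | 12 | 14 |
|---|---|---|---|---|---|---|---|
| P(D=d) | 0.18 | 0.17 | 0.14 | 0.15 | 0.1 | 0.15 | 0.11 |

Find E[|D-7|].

3.76

E[|D-7|] = Σ |d-7|·P(D=d)
 = 6·0.18 + 4·0.17 + 2·0.14 + 0·0.15 + 2·0.1 + 5·0.15 + 7·0.11
 = 1.08 + 0.68 + 0.28 + 0 + 0.2 + 0.75 + 0.77
 = 3.76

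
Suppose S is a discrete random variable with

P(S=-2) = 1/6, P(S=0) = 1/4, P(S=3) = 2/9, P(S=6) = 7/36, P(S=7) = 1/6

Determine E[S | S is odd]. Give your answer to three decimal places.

P(S is odd) = 2/9 + 1/6 = 7/18.
E[S | S is odd] = [3·2/9 + 7·1/6] / (7/18)
 = 11/6 / (7/18)
 = 33/7

4.714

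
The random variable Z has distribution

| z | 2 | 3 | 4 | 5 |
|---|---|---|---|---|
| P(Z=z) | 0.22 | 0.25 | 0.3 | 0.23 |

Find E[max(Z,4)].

4.23

E[max(Z,4)] = Σ max(z,4)·P(Z=z)
 = 4·0.22 + 4·0.25 + 4·0.3 + 5·0.23
 = 0.88 + 1 + 1.2 + 1.15
 = 4.23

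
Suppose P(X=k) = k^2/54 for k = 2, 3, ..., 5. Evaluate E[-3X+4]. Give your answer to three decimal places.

E[-3X+4] = Σ (-3x+4)·P(X=x)
 = (-2)·2/27 + (-5)·1/6 + (-8)·8/27 + (-11)·25/54
 = (-4/27) + (-5/6) + (-64/27) + (-275/54)
 = -76/9

-8.444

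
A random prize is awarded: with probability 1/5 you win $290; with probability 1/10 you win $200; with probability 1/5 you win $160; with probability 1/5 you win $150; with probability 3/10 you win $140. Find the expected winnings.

182

E[payout] = 290·1/5 + 200·1/10 + 160·1/5 + 150·1/5 + 140·3/10
 = 58 + 20 + 32 + 30 + 42
 = 182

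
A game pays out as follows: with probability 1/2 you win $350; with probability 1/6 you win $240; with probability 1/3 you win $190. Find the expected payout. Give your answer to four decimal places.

278.3333

E[payout] = 350·1/2 + 240·1/6 + 190·1/3
 = 175 + 40 + 190/3
 = 835/3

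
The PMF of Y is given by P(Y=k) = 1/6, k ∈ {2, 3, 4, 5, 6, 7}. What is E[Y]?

4.5

E[Y] = Σ y·P(Y=y)
 = 2·1/6 + 3·1/6 + 4·1/6 + 5·1/6 + 6·1/6 + 7·1/6
 = 1/3 + 1/2 + 2/3 + 5/6 + 1 + 7/6
 = 9/2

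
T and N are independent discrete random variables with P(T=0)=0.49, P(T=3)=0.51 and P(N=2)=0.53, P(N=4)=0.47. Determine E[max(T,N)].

E[max(T,N)] = Σ_t Σ_n max(t,n) · P(T=t)P(N=n)
 = 2·0.2597 + 4·0.2303 + 3·0.2703 + 4·0.2397
 = 0.5194 + 0.9212 + 0.8109 + 0.9588
 = 3.2103

3.2103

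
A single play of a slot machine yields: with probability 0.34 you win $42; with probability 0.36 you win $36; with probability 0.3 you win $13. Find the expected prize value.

E[payout] = 42·0.34 + 36·0.36 + 13·0.3
 = 14.28 + 12.96 + 3.9
 = 31.14

31.14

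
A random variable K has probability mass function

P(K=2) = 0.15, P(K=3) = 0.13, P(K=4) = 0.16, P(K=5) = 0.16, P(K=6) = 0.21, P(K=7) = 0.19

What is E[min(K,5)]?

E[min(K,5)] = Σ min(k,5)·P(K=k)
 = 2·0.15 + 3·0.13 + 4·0.16 + 5·0.16 + 5·0.21 + 5·0.19
 = 0.3 + 0.39 + 0.64 + 0.8 + 1.05 + 0.95
 = 4.13

4.13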